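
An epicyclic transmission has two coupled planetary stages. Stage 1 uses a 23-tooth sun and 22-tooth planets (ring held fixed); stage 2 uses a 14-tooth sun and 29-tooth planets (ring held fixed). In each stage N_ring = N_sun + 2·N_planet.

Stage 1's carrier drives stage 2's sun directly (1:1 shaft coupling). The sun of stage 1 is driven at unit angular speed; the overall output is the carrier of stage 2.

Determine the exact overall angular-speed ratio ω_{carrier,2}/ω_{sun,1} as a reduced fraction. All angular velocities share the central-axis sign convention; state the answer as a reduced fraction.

161/3870

Stage 1: N_ring = 23 + 2·22 = 67
Stage 1: 23(ω_s−ω_c) = −67(ω_r−ω_c),  ω_r=0, ω_s=1
Stage 1: 23(1−ω_c) = −67(0−ω_c)  ⇒  90ω_c = 23  ⇒  ω_c = 23/90
  ⇒ ω_c¹/ω_s¹ = 23/90
Stage 2: N_ring = 14 + 2·29 = 72
Stage 2: 14(ω_s−ω_c) = −72(ω_r−ω_c),  ω_r=0, ω_s=1
Stage 2: 14(1−ω_c) = −72(0−ω_c)  ⇒  86ω_c = 14  ⇒  ω_c = 7/43
  ⇒ ω_c²/ω_s² = 7/43
Coupling ω_s² = ω_c¹ ⇒ overall = 23/90 × 7/43 = 161/3870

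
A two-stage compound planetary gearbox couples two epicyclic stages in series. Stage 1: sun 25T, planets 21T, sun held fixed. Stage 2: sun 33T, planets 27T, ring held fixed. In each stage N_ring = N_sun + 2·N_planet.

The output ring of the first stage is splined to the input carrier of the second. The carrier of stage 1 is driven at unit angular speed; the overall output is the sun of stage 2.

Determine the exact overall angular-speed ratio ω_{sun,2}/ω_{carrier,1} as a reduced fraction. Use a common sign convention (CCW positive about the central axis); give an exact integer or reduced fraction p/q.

Stage 1: N_ring = 25 + 2·21 = 67
Stage 1: 25(ω_s−ω_c) = −67(ω_r−ω_c),  ω_s=0, ω_c=1
Stage 1: ω_r = 1 − (25/67)(0−1) = 92/67
  ⇒ ω_r¹/ω_c¹ = 92/67
Stage 2: N_ring = 33 + 2·27 = 87
Stage 2: 33(ω_s−ω_c) = −87(ω_r−ω_c),  ω_r=0, ω_c=1
Stage 2: ω_s = 1 − (87/33)(0−1) = 40/11
  ⇒ ω_s²/ω_c² = 40/11
Coupling ω_c² = ω_r¹ ⇒ overall = 92/67 × 40/11 = 3680/737

3680/737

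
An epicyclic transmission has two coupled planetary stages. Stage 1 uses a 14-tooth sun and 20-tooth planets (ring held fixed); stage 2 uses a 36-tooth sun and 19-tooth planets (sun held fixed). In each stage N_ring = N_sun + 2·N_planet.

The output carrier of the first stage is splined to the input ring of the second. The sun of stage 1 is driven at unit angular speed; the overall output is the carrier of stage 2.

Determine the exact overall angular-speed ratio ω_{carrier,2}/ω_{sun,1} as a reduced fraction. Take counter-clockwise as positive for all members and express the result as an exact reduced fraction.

259/1870

Stage 1: N_ring = 14 + 2·20 = 54
Stage 1: 14(ω_s−ω_c) = −54(ω_r−ω_c),  ω_r=0, ω_s=1
Stage 1: 14(1−ω_c) = −54(0−ω_c)  ⇒  68ω_c = 14  ⇒  ω_c = 7/34
  ⇒ ω_c¹/ω_s¹ = 7/34
Stage 2: N_ring = 36 + 2·19 = 74
Stage 2: 36(ω_s−ω_c) = −74(ω_r−ω_c),  ω_s=0, ω_r=1
Stage 2: 36(0−ω_c) = −74(1−ω_c)  ⇒  110ω_c = 74  ⇒  ω_c = 37/55
  ⇒ ω_c²/ω_r² = 37/55
Coupling ω_r² = ω_c¹ ⇒ overall = 7/34 × 37/55 = 259/1870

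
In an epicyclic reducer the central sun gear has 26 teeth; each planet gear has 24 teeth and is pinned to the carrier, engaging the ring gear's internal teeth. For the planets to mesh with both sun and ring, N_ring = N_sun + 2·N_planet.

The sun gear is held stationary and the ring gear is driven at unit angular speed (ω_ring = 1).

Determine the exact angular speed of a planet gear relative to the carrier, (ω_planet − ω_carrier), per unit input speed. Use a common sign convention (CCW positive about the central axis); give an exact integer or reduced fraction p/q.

N_ring = 26 + 2·24 = 74
26(ω_s−ω_c) = −74(ω_r−ω_c),  ω_s=0, ω_r=1
26(0−ω_c) = −74(1−ω_c)  ⇒  100ω_c = 74  ⇒  ω_c = 37/50
sun–planet: 26·(0−37/50) = −24·(ω_p−ω_c)  ⇒  ω_p−ω_c = −(26/24)·(-37/50) = 481/600

481/600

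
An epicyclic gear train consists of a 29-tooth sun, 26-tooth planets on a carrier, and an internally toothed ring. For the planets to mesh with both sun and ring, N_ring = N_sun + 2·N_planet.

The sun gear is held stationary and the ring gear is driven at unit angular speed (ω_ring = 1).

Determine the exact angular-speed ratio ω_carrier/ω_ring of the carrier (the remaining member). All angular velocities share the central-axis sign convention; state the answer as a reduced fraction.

N_ring = 29 + 2·26 = 81
29(ω_s−ω_c) = −81(ω_r−ω_c),  ω_s=0, ω_r=1
29(0−ω_c) = −81(1−ω_c)  ⇒  110ω_c = 81  ⇒  ω_c = 81/110
ω_c/ω_r = 81/110

81/110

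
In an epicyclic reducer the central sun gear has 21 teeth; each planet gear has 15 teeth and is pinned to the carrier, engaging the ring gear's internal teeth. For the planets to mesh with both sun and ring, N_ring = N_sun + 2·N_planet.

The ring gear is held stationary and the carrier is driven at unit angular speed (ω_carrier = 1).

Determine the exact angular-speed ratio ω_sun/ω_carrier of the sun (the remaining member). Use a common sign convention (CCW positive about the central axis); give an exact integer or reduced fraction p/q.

N_ring = 21 + 2·15 = 51
21(ω_s−ω_c) = −51(ω_r−ω_c),  ω_r=0, ω_c=1
ω_s = 1 − (51/21)(0−1) = 24/7
ω_s/ω_c = 24/7

24/7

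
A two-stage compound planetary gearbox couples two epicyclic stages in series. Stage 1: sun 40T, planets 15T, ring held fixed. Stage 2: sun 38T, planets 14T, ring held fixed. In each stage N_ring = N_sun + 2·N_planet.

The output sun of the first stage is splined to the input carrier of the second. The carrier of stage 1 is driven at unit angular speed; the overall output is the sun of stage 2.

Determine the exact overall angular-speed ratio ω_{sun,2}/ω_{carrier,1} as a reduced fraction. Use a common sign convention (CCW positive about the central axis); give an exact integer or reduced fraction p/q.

Stage 1: N_ring = 40 + 2·15 = 70
Stage 1: 40(ω_s−ω_c) = −70(ω_r−ω_c),  ω_r=0, ω_c=1
Stage 1: ω_s = 1 − (70/40)(0−1) = 11/4
  ⇒ ω_s¹/ω_c¹ = 11/4
Stage 2: N_ring = 38 + 2·14 = 66
Stage 2: 38(ω_s−ω_c) = −66(ω_r−ω_c),  ω_r=0, ω_c=1
Stage 2: ω_s = 1 − (66/38)(0−1) = 52/19
  ⇒ ω_s²/ω_c² = 52/19
Coupling ω_c² = ω_s¹ ⇒ overall = 11/4 × 52/19 = 143/19

143/19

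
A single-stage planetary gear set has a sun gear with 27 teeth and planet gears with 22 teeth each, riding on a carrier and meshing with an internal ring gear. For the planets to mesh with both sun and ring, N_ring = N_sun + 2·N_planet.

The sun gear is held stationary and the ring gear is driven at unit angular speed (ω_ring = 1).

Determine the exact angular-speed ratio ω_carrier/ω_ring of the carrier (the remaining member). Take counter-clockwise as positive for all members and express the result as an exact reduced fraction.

N_ring = 27 + 2·22 = 71
27(ω_s−ω_c) = −71(ω_r−ω_c),  ω_s=0, ω_r=1
27(0−ω_c) = −71(1−ω_c)  ⇒  98ω_c = 71  ⇒  ω_c = 71/98
ω_c/ω_r = 71/98

71/98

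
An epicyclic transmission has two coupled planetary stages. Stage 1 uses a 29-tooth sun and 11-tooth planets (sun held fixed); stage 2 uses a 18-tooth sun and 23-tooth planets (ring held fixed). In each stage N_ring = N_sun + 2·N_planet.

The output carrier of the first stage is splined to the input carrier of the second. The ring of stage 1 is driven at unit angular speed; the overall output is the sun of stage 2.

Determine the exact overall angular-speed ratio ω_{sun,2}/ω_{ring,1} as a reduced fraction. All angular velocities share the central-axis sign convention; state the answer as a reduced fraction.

697/240

Stage 1: N_ring = 29 + 2·11 = 51
Stage 1: 29(ω_s−ω_c) = −51(ω_r−ω_c),  ω_s=0, ω_r=1
Stage 1: 29(0−ω_c) = −51(1−ω_c)  ⇒  80ω_c = 51  ⇒  ω_c = 51/80
  ⇒ ω_c¹/ω_r¹ = 51/80
Stage 2: N_ring = 18 + 2·23 = 64
Stage 2: 18(ω_s−ω_c) = −64(ω_r−ω_c),  ω_r=0, ω_c=1
Stage 2: ω_s = 1 − (64/18)(0−1) = 41/9
  ⇒ ω_s²/ω_c² = 41/9
Coupling ω_c² = ω_c¹ ⇒ overall = 51/80 × 41/9 = 697/240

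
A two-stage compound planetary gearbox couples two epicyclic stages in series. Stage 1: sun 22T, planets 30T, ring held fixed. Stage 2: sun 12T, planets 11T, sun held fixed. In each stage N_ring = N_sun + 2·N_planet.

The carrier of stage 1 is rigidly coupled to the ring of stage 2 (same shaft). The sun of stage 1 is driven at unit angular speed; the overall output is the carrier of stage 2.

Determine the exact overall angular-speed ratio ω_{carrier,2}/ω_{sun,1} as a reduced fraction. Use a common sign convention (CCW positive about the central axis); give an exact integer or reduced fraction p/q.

187/1196

Stage 1: N_ring = 22 + 2·30 = 82
Stage 1: 22(ω_s−ω_c) = −82(ω_r−ω_c),  ω_r=0, ω_s=1
Stage 1: 22(1−ω_c) = −82(0−ω_c)  ⇒  104ω_c = 22  ⇒  ω_c = 11/52
  ⇒ ω_c¹/ω_s¹ = 11/52
Stage 2: N_ring = 12 + 2·11 = 34
Stage 2: 12(ω_s−ω_c) = −34(ω_r−ω_c),  ω_s=0, ω_r=1
Stage 2: 12(0−ω_c) = −34(1−ω_c)  ⇒  46ω_c = 34  ⇒  ω_c = 17/23
  ⇒ ω_c²/ω_r² = 17/23
Coupling ω_r² = ω_c¹ ⇒ overall = 11/52 × 17/23 = 187/1196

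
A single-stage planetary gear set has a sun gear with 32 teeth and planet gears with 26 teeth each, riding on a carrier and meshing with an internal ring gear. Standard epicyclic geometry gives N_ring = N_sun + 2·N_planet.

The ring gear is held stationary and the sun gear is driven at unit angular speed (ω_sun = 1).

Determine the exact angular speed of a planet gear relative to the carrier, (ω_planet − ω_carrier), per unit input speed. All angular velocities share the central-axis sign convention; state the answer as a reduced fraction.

N_ring = 32 + 2·26 = 84
32(ω_s−ω_c) = −84(ω_r−ω_c),  ω_r=0, ω_s=1
32(1−ω_c) = −84(0−ω_c)  ⇒  116ω_c = 32  ⇒  ω_c = 8/29
sun–planet: 32·(1−8/29) = −26·(ω_p−ω_c)  ⇒  ω_p−ω_c = −(32/26)·(21/29) = -336/377

-336/377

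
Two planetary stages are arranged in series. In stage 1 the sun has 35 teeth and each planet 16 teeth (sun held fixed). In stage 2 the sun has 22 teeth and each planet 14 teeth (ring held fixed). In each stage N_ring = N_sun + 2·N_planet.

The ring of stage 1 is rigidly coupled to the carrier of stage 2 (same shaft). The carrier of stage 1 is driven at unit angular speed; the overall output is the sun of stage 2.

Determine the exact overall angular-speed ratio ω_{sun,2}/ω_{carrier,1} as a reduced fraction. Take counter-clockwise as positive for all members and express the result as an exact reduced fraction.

Stage 1: N_ring = 35 + 2·16 = 67
Stage 1: 35(ω_s−ω_c) = −67(ω_r−ω_c),  ω_s=0, ω_c=1
Stage 1: ω_r = 1 − (35/67)(0−1) = 102/67
  ⇒ ω_r¹/ω_c¹ = 102/67
Stage 2: N_ring = 22 + 2·14 = 50
Stage 2: 22(ω_s−ω_c) = −50(ω_r−ω_c),  ω_r=0, ω_c=1
Stage 2: ω_s = 1 − (50/22)(0−1) = 36/11
  ⇒ ω_s²/ω_c² = 36/11
Coupling ω_c² = ω_r¹ ⇒ overall = 102/67 × 36/11 = 3672/737

3672/737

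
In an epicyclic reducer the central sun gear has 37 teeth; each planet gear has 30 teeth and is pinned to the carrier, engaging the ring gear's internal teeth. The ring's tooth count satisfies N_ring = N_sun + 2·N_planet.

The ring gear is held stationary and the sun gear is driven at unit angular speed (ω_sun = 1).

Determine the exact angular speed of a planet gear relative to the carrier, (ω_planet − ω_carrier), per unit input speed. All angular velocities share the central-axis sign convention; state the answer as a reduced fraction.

N_ring = 37 + 2·30 = 97
37(ω_s−ω_c) = −97(ω_r−ω_c),  ω_r=0, ω_s=1
37(1−ω_c) = −97(0−ω_c)  ⇒  134ω_c = 37  ⇒  ω_c = 37/134
sun–planet: 37·(1−37/134) = −30·(ω_p−ω_c)  ⇒  ω_p−ω_c = −(37/30)·(97/134) = -3589/4020

-3589/4020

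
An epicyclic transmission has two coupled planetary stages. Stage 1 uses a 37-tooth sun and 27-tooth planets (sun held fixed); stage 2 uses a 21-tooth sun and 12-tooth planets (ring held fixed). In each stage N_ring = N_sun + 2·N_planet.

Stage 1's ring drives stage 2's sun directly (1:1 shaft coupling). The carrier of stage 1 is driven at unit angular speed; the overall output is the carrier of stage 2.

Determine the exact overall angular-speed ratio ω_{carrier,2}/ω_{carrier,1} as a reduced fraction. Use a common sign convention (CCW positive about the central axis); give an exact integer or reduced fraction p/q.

64/143

Stage 1: N_ring = 37 + 2·27 = 91
Stage 1: 37(ω_s−ω_c) = −91(ω_r−ω_c),  ω_s=0, ω_c=1
Stage 1: ω_r = 1 − (37/91)(0−1) = 128/91
  ⇒ ω_r¹/ω_c¹ = 128/91
Stage 2: N_ring = 21 + 2·12 = 45
Stage 2: 21(ω_s−ω_c) = −45(ω_r−ω_c),  ω_r=0, ω_s=1
Stage 2: 21(1−ω_c) = −45(0−ω_c)  ⇒  66ω_c = 21  ⇒  ω_c = 7/22
  ⇒ ω_c²/ω_s² = 7/22
Coupling ω_s² = ω_r¹ ⇒ overall = 128/91 × 7/22 = 64/143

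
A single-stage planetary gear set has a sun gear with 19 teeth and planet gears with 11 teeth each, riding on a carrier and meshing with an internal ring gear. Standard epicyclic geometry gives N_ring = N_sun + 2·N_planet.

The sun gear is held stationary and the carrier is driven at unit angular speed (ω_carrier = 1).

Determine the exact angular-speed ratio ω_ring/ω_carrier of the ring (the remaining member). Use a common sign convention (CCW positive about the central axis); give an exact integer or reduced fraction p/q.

60/41

N_ring = 19 + 2·11 = 41
19(ω_s−ω_c) = −41(ω_r−ω_c),  ω_s=0, ω_c=1
ω_r = 1 − (19/41)(0−1) = 60/41
ω_r/ω_c = 60/41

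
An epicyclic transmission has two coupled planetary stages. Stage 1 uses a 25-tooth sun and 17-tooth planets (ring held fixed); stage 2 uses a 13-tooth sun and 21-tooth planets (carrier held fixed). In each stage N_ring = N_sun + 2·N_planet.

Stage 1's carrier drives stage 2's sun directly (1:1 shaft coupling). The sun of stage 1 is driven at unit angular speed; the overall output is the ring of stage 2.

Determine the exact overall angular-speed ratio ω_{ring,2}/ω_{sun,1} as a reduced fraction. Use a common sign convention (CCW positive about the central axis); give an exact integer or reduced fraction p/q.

Stage 1: N_ring = 25 + 2·17 = 59
Stage 1: 25(ω_s−ω_c) = −59(ω_r−ω_c),  ω_r=0, ω_s=1
Stage 1: 25(1−ω_c) = −59(0−ω_c)  ⇒  84ω_c = 25  ⇒  ω_c = 25/84
  ⇒ ω_c¹/ω_s¹ = 25/84
Stage 2: N_ring = 13 + 2·21 = 55
Stage 2: 13(ω_s−ω_c) = −55(ω_r−ω_c),  ω_c=0, ω_s=1
Stage 2: ω_r = 0 − (13/55)(1−0) = -13/55
  ⇒ ω_r²/ω_s² = -13/55
Coupling ω_s² = ω_c¹ ⇒ overall = 25/84 × -13/55 = -65/924

-65/924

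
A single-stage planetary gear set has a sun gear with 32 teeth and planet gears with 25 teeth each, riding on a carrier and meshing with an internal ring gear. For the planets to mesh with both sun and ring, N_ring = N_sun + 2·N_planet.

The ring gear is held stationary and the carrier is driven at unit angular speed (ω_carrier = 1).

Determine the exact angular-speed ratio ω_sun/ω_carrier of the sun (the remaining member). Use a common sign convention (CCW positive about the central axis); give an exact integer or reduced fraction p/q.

N_ring = 32 + 2·25 = 82
32(ω_s−ω_c) = −82(ω_r−ω_c),  ω_r=0, ω_c=1
ω_s = 1 − (82/32)(0−1) = 57/16
ω_s/ω_c = 57/16

57/16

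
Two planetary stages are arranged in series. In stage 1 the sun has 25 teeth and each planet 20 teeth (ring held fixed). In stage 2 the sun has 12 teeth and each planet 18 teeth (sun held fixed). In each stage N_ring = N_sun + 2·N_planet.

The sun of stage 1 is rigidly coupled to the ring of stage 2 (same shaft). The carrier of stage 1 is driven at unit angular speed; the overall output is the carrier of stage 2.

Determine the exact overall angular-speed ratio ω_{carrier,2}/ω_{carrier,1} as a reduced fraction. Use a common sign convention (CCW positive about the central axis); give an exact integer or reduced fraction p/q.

72/25

Stage 1: N_ring = 25 + 2·20 = 65
Stage 1: 25(ω_s−ω_c) = −65(ω_r−ω_c),  ω_r=0, ω_c=1
Stage 1: ω_s = 1 − (65/25)(0−1) = 18/5
  ⇒ ω_s¹/ω_c¹ = 18/5
Stage 2: N_ring = 12 + 2·18 = 48
Stage 2: 12(ω_s−ω_c) = −48(ω_r−ω_c),  ω_s=0, ω_r=1
Stage 2: 12(0−ω_c) = −48(1−ω_c)  ⇒  60ω_c = 48  ⇒  ω_c = 4/5
  ⇒ ω_c²/ω_r² = 4/5
Coupling ω_r² = ω_s¹ ⇒ overall = 18/5 × 4/5 = 72/25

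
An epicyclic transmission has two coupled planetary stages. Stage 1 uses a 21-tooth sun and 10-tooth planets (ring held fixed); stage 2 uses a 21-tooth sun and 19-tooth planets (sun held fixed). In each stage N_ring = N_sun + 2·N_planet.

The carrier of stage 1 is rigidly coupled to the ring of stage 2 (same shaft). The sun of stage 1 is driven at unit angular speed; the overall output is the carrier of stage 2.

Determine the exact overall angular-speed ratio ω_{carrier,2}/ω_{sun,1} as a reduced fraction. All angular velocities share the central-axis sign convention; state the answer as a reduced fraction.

1239/4960

Stage 1: N_ring = 21 + 2·10 = 41
Stage 1: 21(ω_s−ω_c) = −41(ω_r−ω_c),  ω_r=0, ω_s=1
Stage 1: 21(1−ω_c) = −41(0−ω_c)  ⇒  62ω_c = 21  ⇒  ω_c = 21/62
  ⇒ ω_c¹/ω_s¹ = 21/62
Stage 2: N_ring = 21 + 2·19 = 59
Stage 2: 21(ω_s−ω_c) = −59(ω_r−ω_c),  ω_s=0, ω_r=1
Stage 2: 21(0−ω_c) = −59(1−ω_c)  ⇒  80ω_c = 59  ⇒  ω_c = 59/80
  ⇒ ω_c²/ω_r² = 59/80
Coupling ω_r² = ω_c¹ ⇒ overall = 21/62 × 59/80 = 1239/4960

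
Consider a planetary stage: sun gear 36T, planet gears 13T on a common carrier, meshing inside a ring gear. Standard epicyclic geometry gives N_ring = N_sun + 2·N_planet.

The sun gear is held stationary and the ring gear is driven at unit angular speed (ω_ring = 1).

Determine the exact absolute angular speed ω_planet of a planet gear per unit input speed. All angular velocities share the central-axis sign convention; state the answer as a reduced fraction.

31/13

N_ring = 36 + 2·13 = 62
36(ω_s−ω_c) = −62(ω_r−ω_c),  ω_s=0, ω_r=1
36(0−ω_c) = −62(1−ω_c)  ⇒  98ω_c = 62  ⇒  ω_c = 31/49
sun–planet: 36·(0−31/49) = −13·(ω_p−ω_c)  ⇒  ω_p−ω_c = −(36/13)·(-31/49) = 1116/637
ω_p = 31/49 + 1116/637 = 31/13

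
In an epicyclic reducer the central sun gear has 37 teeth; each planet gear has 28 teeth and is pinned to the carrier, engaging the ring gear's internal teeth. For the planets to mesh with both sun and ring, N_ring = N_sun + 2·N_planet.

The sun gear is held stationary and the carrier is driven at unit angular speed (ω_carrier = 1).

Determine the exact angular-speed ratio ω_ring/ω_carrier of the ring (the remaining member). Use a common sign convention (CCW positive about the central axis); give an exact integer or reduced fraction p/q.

130/93

N_ring = 37 + 2·28 = 93
37(ω_s−ω_c) = −93(ω_r−ω_c),  ω_s=0, ω_c=1
ω_r = 1 − (37/93)(0−1) = 130/93
ω_r/ω_c = 130/93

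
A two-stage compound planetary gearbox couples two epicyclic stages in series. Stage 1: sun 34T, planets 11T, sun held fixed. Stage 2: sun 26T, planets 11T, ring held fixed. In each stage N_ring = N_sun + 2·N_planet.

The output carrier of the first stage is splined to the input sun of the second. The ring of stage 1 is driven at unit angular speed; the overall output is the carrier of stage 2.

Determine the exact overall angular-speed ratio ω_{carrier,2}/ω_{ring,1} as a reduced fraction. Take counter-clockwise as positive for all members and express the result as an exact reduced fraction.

364/1665

Stage 1: N_ring = 34 + 2·11 = 56
Stage 1: 34(ω_s−ω_c) = −56(ω_r−ω_c),  ω_s=0, ω_r=1
Stage 1: 34(0−ω_c) = −56(1−ω_c)  ⇒  90ω_c = 56  ⇒  ω_c = 28/45
  ⇒ ω_c¹/ω_r¹ = 28/45
Stage 2: N_ring = 26 + 2·11 = 48
Stage 2: 26(ω_s−ω_c) = −48(ω_r−ω_c),  ω_r=0, ω_s=1
Stage 2: 26(1−ω_c) = −48(0−ω_c)  ⇒  74ω_c = 26  ⇒  ω_c = 13/37
  ⇒ ω_c²/ω_s² = 13/37
Coupling ω_s² = ω_c¹ ⇒ overall = 28/45 × 13/37 = 364/1665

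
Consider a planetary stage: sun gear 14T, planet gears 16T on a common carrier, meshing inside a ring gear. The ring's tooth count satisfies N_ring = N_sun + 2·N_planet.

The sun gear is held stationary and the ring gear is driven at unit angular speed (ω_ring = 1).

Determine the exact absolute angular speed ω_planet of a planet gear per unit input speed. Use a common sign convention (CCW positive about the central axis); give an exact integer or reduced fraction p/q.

23/16

N_ring = 14 + 2·16 = 46
14(ω_s−ω_c) = −46(ω_r−ω_c),  ω_s=0, ω_r=1
14(0−ω_c) = −46(1−ω_c)  ⇒  60ω_c = 46  ⇒  ω_c = 23/30
sun–planet: 14·(0−23/30) = −16·(ω_p−ω_c)  ⇒  ω_p−ω_c = −(14/16)·(-23/30) = 161/240
ω_p = 23/30 + 161/240 = 23/16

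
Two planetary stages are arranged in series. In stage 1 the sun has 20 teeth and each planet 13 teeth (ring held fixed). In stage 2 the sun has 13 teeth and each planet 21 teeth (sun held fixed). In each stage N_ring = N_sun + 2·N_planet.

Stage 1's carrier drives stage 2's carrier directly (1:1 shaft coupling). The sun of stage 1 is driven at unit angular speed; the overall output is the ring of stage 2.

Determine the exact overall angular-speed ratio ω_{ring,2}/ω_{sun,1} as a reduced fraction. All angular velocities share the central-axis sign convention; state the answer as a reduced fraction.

136/363

Stage 1: N_ring = 20 + 2·13 = 46
Stage 1: 20(ω_s−ω_c) = −46(ω_r−ω_c),  ω_r=0, ω_s=1
Stage 1: 20(1−ω_c) = −46(0−ω_c)  ⇒  66ω_c = 20  ⇒  ω_c = 10/33
  ⇒ ω_c¹/ω_s¹ = 10/33
Stage 2: N_ring = 13 + 2·21 = 55
Stage 2: 13(ω_s−ω_c) = −55(ω_r−ω_c),  ω_s=0, ω_c=1
Stage 2: ω_r = 1 − (13/55)(0−1) = 68/55
  ⇒ ω_r²/ω_c² = 68/55
Coupling ω_c² = ω_c¹ ⇒ overall = 10/33 × 68/55 = 136/363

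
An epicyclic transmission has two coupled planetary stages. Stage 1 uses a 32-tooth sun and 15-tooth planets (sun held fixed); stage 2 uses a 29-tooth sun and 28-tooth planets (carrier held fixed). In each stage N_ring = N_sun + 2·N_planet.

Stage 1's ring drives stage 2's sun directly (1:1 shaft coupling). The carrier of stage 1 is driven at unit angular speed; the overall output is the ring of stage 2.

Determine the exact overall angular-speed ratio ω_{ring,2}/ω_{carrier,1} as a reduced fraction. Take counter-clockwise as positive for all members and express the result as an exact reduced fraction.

-1363/2635

Stage 1: N_ring = 32 + 2·15 = 62
Stage 1: 32(ω_s−ω_c) = −62(ω_r−ω_c),  ω_s=0, ω_c=1
Stage 1: ω_r = 1 − (32/62)(0−1) = 47/31
  ⇒ ω_r¹/ω_c¹ = 47/31
Stage 2: N_ring = 29 + 2·28 = 85
Stage 2: 29(ω_s−ω_c) = −85(ω_r−ω_c),  ω_c=0, ω_s=1
Stage 2: ω_r = 0 − (29/85)(1−0) = -29/85
  ⇒ ω_r²/ω_s² = -29/85
Coupling ω_s² = ω_r¹ ⇒ overall = 47/31 × -29/85 = -1363/2635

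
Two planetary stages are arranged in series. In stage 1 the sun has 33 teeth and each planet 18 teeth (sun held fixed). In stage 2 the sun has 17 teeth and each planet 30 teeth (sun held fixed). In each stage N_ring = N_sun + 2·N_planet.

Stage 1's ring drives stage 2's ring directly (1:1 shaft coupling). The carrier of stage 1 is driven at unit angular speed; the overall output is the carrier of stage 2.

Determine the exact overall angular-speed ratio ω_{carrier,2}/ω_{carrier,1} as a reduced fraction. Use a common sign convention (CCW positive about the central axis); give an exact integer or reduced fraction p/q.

1309/1081

Stage 1: N_ring = 33 + 2·18 = 69
Stage 1: 33(ω_s−ω_c) = −69(ω_r−ω_c),  ω_s=0, ω_c=1
Stage 1: ω_r = 1 − (33/69)(0−1) = 34/23
  ⇒ ω_r¹/ω_c¹ = 34/23
Stage 2: N_ring = 17 + 2·30 = 77
Stage 2: 17(ω_s−ω_c) = −77(ω_r−ω_c),  ω_s=0, ω_r=1
Stage 2: 17(0−ω_c) = −77(1−ω_c)  ⇒  94ω_c = 77  ⇒  ω_c = 77/94
  ⇒ ω_c²/ω_r² = 77/94
Coupling ω_r² = ω_r¹ ⇒ overall = 34/23 × 77/94 = 1309/1081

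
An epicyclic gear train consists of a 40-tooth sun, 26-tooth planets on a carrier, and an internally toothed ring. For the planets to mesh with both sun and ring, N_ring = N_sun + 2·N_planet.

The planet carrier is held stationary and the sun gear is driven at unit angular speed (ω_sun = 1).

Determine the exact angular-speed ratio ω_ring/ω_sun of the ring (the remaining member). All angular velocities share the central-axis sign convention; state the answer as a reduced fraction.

N_ring = 40 + 2·26 = 92
40(ω_s−ω_c) = −92(ω_r−ω_c),  ω_c=0, ω_s=1
ω_r = 0 − (40/92)(1−0) = -10/23
ω_r/ω_s = -10/23

-10/23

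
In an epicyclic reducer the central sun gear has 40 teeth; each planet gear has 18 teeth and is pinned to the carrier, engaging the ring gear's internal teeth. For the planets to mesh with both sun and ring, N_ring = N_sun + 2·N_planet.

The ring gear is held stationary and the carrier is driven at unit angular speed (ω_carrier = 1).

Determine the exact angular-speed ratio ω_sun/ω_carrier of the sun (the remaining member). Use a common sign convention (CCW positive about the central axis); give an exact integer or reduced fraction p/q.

N_ring = 40 + 2·18 = 76
40(ω_s−ω_c) = −76(ω_r−ω_c),  ω_r=0, ω_c=1
ω_s = 1 − (76/40)(0−1) = 29/10
ω_s/ω_c = 29/10

29/10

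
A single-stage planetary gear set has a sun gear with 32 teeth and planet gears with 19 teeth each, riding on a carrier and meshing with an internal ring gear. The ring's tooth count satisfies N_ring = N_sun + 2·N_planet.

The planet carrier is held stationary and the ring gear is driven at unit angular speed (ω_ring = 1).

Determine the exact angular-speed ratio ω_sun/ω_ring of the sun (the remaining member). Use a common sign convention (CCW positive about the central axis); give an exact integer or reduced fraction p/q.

N_ring = 32 + 2·19 = 70
32(ω_s−ω_c) = −70(ω_r−ω_c),  ω_c=0, ω_r=1
ω_s = 0 − (70/32)(1−0) = -35/16
ω_s/ω_r = -35/16

-35/16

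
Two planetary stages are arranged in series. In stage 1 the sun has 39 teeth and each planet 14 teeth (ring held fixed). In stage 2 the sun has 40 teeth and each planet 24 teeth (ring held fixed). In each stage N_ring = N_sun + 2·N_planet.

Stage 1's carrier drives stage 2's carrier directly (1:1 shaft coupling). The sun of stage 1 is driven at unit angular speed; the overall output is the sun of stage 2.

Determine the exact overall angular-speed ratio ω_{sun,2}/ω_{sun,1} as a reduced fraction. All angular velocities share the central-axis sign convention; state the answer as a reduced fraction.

312/265

Stage 1: N_ring = 39 + 2·14 = 67
Stage 1: 39(ω_s−ω_c) = −67(ω_r−ω_c),  ω_r=0, ω_s=1
Stage 1: 39(1−ω_c) = −67(0−ω_c)  ⇒  106ω_c = 39  ⇒  ω_c = 39/106
  ⇒ ω_c¹/ω_s¹ = 39/106
Stage 2: N_ring = 40 + 2·24 = 88
Stage 2: 40(ω_s−ω_c) = −88(ω_r−ω_c),  ω_r=0, ω_c=1
Stage 2: ω_s = 1 − (88/40)(0−1) = 16/5
  ⇒ ω_s²/ω_c² = 16/5
Coupling ω_c² = ω_c¹ ⇒ overall = 39/106 × 16/5 = 312/265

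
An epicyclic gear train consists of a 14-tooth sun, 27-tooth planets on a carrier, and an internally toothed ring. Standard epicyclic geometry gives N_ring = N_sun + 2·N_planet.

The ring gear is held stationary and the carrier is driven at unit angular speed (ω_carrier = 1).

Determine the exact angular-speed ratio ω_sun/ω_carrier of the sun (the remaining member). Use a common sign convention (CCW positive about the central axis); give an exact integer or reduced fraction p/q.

N_ring = 14 + 2·27 = 68
14(ω_s−ω_c) = −68(ω_r−ω_c),  ω_r=0, ω_c=1
ω_s = 1 − (68/14)(0−1) = 41/7
ω_s/ω_c = 41/7

41/7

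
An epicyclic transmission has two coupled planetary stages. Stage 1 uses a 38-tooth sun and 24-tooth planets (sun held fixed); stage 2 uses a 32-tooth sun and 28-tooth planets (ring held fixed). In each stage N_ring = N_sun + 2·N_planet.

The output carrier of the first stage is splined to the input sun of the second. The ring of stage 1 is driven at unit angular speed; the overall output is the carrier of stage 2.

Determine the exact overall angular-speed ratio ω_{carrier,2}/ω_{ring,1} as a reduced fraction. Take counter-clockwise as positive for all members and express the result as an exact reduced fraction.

Stage 1: N_ring = 38 + 2·24 = 86
Stage 1: 38(ω_s−ω_c) = −86(ω_r−ω_c),  ω_s=0, ω_r=1
Stage 1: 38(0−ω_c) = −86(1−ω_c)  ⇒  124ω_c = 86  ⇒  ω_c = 43/62
  ⇒ ω_c¹/ω_r¹ = 43/62
Stage 2: N_ring = 32 + 2·28 = 88
Stage 2: 32(ω_s−ω_c) = −88(ω_r−ω_c),  ω_r=0, ω_s=1
Stage 2: 32(1−ω_c) = −88(0−ω_c)  ⇒  120ω_c = 32  ⇒  ω_c = 4/15
  ⇒ ω_c²/ω_s² = 4/15
Coupling ω_s² = ω_c¹ ⇒ overall = 43/62 × 4/15 = 86/465

86/465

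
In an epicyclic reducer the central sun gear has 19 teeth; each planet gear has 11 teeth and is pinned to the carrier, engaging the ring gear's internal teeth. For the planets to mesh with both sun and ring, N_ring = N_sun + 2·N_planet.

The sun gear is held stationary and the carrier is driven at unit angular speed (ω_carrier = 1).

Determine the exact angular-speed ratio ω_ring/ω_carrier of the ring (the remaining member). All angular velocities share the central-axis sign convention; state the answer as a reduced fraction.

N_ring = 19 + 2·11 = 41
19(ω_s−ω_c) = −41(ω_r−ω_c),  ω_s=0, ω_c=1
ω_r = 1 − (19/41)(0−1) = 60/41
ω_r/ω_c = 60/41

60/41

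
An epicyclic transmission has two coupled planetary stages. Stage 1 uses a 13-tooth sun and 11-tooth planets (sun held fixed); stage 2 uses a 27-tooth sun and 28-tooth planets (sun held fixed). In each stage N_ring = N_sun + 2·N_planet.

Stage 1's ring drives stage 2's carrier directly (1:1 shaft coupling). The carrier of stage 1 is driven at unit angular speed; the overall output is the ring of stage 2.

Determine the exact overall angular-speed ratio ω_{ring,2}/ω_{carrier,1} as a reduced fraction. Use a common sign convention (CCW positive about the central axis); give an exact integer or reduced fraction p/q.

1056/581

Stage 1: N_ring = 13 + 2·11 = 35
Stage 1: 13(ω_s−ω_c) = −35(ω_r−ω_c),  ω_s=0, ω_c=1
Stage 1: ω_r = 1 − (13/35)(0−1) = 48/35
  ⇒ ω_r¹/ω_c¹ = 48/35
Stage 2: N_ring = 27 + 2·28 = 83
Stage 2: 27(ω_s−ω_c) = −83(ω_r−ω_c),  ω_s=0, ω_c=1
Stage 2: ω_r = 1 − (27/83)(0−1) = 110/83
  ⇒ ω_r²/ω_c² = 110/83
Coupling ω_c² = ω_r¹ ⇒ overall = 48/35 × 110/83 = 1056/581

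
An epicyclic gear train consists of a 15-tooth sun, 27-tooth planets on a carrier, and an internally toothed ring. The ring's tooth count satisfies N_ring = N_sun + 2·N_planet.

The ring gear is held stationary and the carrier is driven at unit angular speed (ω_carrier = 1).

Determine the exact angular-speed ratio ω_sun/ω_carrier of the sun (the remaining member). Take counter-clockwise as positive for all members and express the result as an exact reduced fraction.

28/5

N_ring = 15 + 2·27 = 69
15(ω_s−ω_c) = −69(ω_r−ω_c),  ω_r=0, ω_c=1
ω_s = 1 − (69/15)(0−1) = 28/5
ω_s/ω_c = 28/5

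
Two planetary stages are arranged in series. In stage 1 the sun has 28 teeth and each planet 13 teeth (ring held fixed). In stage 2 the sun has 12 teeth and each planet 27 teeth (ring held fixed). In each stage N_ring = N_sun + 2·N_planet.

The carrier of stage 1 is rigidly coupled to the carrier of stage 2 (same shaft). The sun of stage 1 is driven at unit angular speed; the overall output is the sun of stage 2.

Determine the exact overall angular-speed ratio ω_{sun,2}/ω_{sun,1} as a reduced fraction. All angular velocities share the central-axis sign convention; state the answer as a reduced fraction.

91/41

Stage 1: N_ring = 28 + 2·13 = 54
Stage 1: 28(ω_s−ω_c) = −54(ω_r−ω_c),  ω_r=0, ω_s=1
Stage 1: 28(1−ω_c) = −54(0−ω_c)  ⇒  82ω_c = 28  ⇒  ω_c = 14/41
  ⇒ ω_c¹/ω_s¹ = 14/41
Stage 2: N_ring = 12 + 2·27 = 66
Stage 2: 12(ω_s−ω_c) = −66(ω_r−ω_c),  ω_r=0, ω_c=1
Stage 2: ω_s = 1 − (66/12)(0−1) = 13/2
  ⇒ ω_s²/ω_c² = 13/2
Coupling ω_c² = ω_c¹ ⇒ overall = 14/41 × 13/2 = 91/41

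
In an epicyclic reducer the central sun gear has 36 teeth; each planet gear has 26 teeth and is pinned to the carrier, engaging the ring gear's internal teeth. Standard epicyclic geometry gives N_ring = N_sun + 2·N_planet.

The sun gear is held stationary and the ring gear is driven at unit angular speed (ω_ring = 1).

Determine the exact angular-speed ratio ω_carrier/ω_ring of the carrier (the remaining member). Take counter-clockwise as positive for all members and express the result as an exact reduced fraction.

22/31

N_ring = 36 + 2·26 = 88
36(ω_s−ω_c) = −88(ω_r−ω_c),  ω_s=0, ω_r=1
36(0−ω_c) = −88(1−ω_c)  ⇒  124ω_c = 88  ⇒  ω_c = 22/31
ω_c/ω_r = 22/31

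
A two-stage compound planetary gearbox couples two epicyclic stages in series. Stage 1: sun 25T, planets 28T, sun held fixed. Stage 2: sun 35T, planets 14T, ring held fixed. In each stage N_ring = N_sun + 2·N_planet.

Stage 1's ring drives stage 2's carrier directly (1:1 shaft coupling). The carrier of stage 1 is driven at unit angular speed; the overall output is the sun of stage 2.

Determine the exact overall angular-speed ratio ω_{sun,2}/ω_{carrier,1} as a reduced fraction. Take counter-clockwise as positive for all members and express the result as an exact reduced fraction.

Stage 1: N_ring = 25 + 2·28 = 81
Stage 1: 25(ω_s−ω_c) = −81(ω_r−ω_c),  ω_s=0, ω_c=1
Stage 1: ω_r = 1 − (25/81)(0−1) = 106/81
  ⇒ ω_r¹/ω_c¹ = 106/81
Stage 2: N_ring = 35 + 2·14 = 63
Stage 2: 35(ω_s−ω_c) = −63(ω_r−ω_c),  ω_r=0, ω_c=1
Stage 2: ω_s = 1 − (63/35)(0−1) = 14/5
  ⇒ ω_s²/ω_c² = 14/5
Coupling ω_c² = ω_r¹ ⇒ overall = 106/81 × 14/5 = 1484/405

1484/405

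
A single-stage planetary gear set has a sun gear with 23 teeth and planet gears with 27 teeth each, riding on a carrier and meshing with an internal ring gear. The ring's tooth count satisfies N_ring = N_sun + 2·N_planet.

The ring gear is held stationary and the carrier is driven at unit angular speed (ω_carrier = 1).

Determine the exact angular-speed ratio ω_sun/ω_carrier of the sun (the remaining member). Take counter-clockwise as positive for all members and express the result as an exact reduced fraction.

100/23

N_ring = 23 + 2·27 = 77
23(ω_s−ω_c) = −77(ω_r−ω_c),  ω_r=0, ω_c=1
ω_s = 1 − (77/23)(0−1) = 100/23
ω_s/ω_c = 100/23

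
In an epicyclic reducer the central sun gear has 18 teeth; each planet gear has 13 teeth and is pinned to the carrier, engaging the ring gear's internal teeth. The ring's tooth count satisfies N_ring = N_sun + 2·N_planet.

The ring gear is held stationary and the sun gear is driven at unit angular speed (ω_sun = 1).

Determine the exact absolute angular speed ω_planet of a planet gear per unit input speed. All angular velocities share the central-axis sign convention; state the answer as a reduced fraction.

N_ring = 18 + 2·13 = 44
18(ω_s−ω_c) = −44(ω_r−ω_c),  ω_r=0, ω_s=1
18(1−ω_c) = −44(0−ω_c)  ⇒  62ω_c = 18  ⇒  ω_c = 9/31
sun–planet: 18·(1−9/31) = −13·(ω_p−ω_c)  ⇒  ω_p−ω_c = −(18/13)·(22/31) = -396/403
ω_p = 9/31 − 396/403 = -9/13

-9/13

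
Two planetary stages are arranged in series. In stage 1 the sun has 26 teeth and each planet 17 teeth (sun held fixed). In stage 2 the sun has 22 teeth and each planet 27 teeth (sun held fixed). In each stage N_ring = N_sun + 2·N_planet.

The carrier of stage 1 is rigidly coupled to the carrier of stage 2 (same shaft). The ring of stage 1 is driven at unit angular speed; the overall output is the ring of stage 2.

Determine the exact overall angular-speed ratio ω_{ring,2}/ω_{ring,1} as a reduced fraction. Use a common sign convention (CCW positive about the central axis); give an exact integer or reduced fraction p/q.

735/817

Stage 1: N_ring = 26 + 2·17 = 60
Stage 1: 26(ω_s−ω_c) = −60(ω_r−ω_c),  ω_s=0, ω_r=1
Stage 1: 26(0−ω_c) = −60(1−ω_c)  ⇒  86ω_c = 60  ⇒  ω_c = 30/43
  ⇒ ω_c¹/ω_r¹ = 30/43
Stage 2: N_ring = 22 + 2·27 = 76
Stage 2: 22(ω_s−ω_c) = −76(ω_r−ω_c),  ω_s=0, ω_c=1
Stage 2: ω_r = 1 − (22/76)(0−1) = 49/38
  ⇒ ω_r²/ω_c² = 49/38
Coupling ω_c² = ω_c¹ ⇒ overall = 30/43 × 49/38 = 735/817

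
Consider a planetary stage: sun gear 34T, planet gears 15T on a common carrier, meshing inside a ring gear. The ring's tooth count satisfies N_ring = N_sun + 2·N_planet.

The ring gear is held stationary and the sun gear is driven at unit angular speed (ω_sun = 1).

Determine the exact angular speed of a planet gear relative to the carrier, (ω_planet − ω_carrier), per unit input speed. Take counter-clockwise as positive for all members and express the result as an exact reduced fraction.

N_ring = 34 + 2·15 = 64
34(ω_s−ω_c) = −64(ω_r−ω_c),  ω_r=0, ω_s=1
34(1−ω_c) = −64(0−ω_c)  ⇒  98ω_c = 34  ⇒  ω_c = 17/49
sun–planet: 34·(1−17/49) = −15·(ω_p−ω_c)  ⇒  ω_p−ω_c = −(34/15)·(32/49) = -1088/735

-1088/735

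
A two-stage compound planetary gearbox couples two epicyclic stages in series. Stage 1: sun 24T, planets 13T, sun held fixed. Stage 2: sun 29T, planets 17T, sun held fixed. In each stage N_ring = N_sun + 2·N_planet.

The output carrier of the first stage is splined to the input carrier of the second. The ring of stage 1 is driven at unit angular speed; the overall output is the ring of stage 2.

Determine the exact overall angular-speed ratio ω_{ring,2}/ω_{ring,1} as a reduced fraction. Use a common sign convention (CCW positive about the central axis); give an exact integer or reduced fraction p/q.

2300/2331

Stage 1: N_ring = 24 + 2·13 = 50
Stage 1: 24(ω_s−ω_c) = −50(ω_r−ω_c),  ω_s=0, ω_r=1
Stage 1: 24(0−ω_c) = −50(1−ω_c)  ⇒  74ω_c = 50  ⇒  ω_c = 25/37
  ⇒ ω_c¹/ω_r¹ = 25/37
Stage 2: N_ring = 29 + 2·17 = 63
Stage 2: 29(ω_s−ω_c) = −63(ω_r−ω_c),  ω_s=0, ω_c=1
Stage 2: ω_r = 1 − (29/63)(0−1) = 92/63
  ⇒ ω_r²/ω_c² = 92/63
Coupling ω_c² = ω_c¹ ⇒ overall = 25/37 × 92/63 = 2300/2331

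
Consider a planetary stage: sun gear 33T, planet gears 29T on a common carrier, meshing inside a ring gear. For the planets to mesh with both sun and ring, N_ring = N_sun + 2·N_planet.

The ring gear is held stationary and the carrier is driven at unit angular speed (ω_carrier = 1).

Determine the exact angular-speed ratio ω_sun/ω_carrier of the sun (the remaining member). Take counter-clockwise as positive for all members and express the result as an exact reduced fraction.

124/33

N_ring = 33 + 2·29 = 91
33(ω_s−ω_c) = −91(ω_r−ω_c),  ω_r=0, ω_c=1
ω_s = 1 − (91/33)(0−1) = 124/33
ω_s/ω_c = 124/33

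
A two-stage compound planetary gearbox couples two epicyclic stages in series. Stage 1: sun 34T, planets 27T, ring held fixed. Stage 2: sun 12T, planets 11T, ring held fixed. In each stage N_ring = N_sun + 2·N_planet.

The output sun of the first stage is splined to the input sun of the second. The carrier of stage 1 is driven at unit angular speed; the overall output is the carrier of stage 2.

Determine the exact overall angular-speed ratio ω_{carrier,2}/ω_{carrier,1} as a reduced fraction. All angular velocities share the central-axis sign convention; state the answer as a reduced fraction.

366/391

Stage 1: N_ring = 34 + 2·27 = 88
Stage 1: 34(ω_s−ω_c) = −88(ω_r−ω_c),  ω_r=0, ω_c=1
Stage 1: ω_s = 1 − (88/34)(0−1) = 61/17
  ⇒ ω_s¹/ω_c¹ = 61/17
Stage 2: N_ring = 12 + 2·11 = 34
Stage 2: 12(ω_s−ω_c) = −34(ω_r−ω_c),  ω_r=0, ω_s=1
Stage 2: 12(1−ω_c) = −34(0−ω_c)  ⇒  46ω_c = 12  ⇒  ω_c = 6/23
  ⇒ ω_c²/ω_s² = 6/23
Coupling ω_s² = ω_s¹ ⇒ overall = 61/17 × 6/23 = 366/391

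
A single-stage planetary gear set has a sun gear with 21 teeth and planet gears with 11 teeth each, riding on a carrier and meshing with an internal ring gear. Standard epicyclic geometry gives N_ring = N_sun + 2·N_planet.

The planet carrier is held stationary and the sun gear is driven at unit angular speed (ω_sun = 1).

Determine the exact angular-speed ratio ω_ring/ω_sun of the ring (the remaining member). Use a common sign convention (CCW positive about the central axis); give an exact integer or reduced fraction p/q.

-21/43

N_ring = 21 + 2·11 = 43
21(ω_s−ω_c) = −43(ω_r−ω_c),  ω_c=0, ω_s=1
ω_r = 0 − (21/43)(1−0) = -21/43
ω_r/ω_s = -21/43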